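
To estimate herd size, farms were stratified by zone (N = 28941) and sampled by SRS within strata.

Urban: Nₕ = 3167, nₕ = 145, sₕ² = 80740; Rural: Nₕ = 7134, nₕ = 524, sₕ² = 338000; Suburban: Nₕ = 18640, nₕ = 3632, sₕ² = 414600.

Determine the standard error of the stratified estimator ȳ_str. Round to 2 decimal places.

8.99

Var(ȳ_str) = Σₕ Wₕ²(1 − fₕ)sₕ²/nₕ with Wₕ = Nₕ/N, N = 28941.
Urban: Wₕ = 0.10942953; term = 0.10942953²·(1 − 0.04578465)·80740/145 = 6.3626231.
Rural: Wₕ = 0.24650150; term = 0.24650150²·(1 − 0.07345108)·338000/524 = 36.315574.
Suburban: Wₕ = 0.64406897; term = 0.64406897²·(1 − 0.19484979)·414600/3632 = 38.12634.
Sum = 80.804537.
SE = √(80.804537) = 8.99.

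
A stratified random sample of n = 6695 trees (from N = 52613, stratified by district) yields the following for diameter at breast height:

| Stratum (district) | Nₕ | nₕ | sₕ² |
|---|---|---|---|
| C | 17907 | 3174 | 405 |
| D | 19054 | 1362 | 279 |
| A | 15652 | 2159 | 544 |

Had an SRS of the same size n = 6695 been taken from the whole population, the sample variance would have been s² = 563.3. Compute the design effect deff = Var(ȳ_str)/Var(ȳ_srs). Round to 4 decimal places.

Var(ȳ_str) = Σ Wₕ²(1−fₕ)sₕ²/nₕ with Wₕ = Nₕ/52613:
  C: (17907/52613)²·(1−3174/17907)·405/3174 = 0.012161188
  D: (19054/52613)²·(1−1362/19054)·279/1362 = 0.02494618
  A: (15652/52613)²·(1−2159/15652)·544/2159 = 0.019223767
  → Var(ȳ_str) = 0.056331135.
Var(ȳ_srs) = (1 − 6695/52613)·563.3/6695 = 0.073430937.
deff = 0.056331135 / 0.073430937 = 0.7671.

0.7671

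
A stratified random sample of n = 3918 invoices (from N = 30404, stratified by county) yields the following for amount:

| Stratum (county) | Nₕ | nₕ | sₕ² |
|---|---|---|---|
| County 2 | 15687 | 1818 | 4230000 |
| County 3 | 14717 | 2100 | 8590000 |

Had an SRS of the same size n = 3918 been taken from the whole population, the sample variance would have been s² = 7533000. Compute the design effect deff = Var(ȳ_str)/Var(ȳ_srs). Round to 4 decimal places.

0.8175

Var(ȳ_str) = Σ Wₕ²(1−fₕ)sₕ²/nₕ with Wₕ = Nₕ/30404:
  County 2: (15687/30404)²·(1−1818/15687)·4230000/1818 = 547.60838
  County 3: (14717/30404)²·(1−2100/14717)·8590000/2100 = 821.65181
  → Var(ȳ_str) = 1369.2602.
Var(ȳ_srs) = (1 − 3918/30404)·7533000/3918 = 1674.9012.
deff = 1369.2602 / 1674.9012 = 0.8175.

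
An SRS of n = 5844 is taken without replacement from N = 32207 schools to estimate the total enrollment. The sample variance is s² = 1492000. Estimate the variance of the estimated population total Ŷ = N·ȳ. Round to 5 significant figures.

Var(Ŷ) = N²·Var(ȳ) = N²·(1 − n/N)·s²/n.
f = 5844/32207 = 0.18145124; Var(ȳ) = 0.81854876·1492000/5844 = 208.97925.
Var(Ŷ) = 32207² · 208.97925 = 2.1677226 × 10^11.

2.1677 × 10^11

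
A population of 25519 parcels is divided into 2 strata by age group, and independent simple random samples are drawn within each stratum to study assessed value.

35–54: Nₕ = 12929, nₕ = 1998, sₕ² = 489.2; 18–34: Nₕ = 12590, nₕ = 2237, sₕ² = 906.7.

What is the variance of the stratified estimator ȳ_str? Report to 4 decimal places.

Var(ȳ_str) = Σₕ Wₕ²(1 − fₕ)sₕ²/nₕ with Wₕ = Nₕ/N, N = 25519.
35–54: Wₕ = 0.50664211; term = 0.50664211²·(1 − 0.15453631)·489.2/1998 = 0.053135955.
18–34: Wₕ = 0.49335789; term = 0.49335789²·(1 − 0.17768070)·906.7/2237 = 0.081126413.
Sum = 0.13426237.

0.1343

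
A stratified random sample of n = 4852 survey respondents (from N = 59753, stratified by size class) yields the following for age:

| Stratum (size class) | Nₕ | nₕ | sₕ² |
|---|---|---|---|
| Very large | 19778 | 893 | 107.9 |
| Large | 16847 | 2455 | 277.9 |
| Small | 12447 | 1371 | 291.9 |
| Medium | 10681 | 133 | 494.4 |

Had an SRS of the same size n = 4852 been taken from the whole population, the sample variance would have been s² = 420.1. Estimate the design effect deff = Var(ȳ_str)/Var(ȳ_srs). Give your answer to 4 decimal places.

Var(ȳ_str) = Σ Wₕ²(1−fₕ)sₕ²/nₕ with Wₕ = Nₕ/59753:
  Very large: (19778/59753)²·(1−893/19778)·107.9/893 = 0.012640083
  Large: (16847/59753)²·(1−2455/16847)·277.9/2455 = 0.0076870791
  Small: (12447/59753)²·(1−1371/12447)·291.9/1371 = 0.0082210038
  Medium: (10681/59753)²·(1−133/10681)·494.4/133 = 0.11729768
  → Var(ȳ_str) = 0.14584585.
Var(ȳ_srs) = (1 − 4852/59753)·420.1/4852 = 0.079552243.
deff = 0.14584585 / 0.079552243 = 1.8333.

1.8333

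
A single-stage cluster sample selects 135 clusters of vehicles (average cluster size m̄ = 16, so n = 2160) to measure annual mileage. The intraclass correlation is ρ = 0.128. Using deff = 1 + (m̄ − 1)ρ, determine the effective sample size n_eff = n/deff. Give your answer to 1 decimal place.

deff = 1 + (16 − 1)·0.128 = 1 + 1.92 = 2.92.
n_eff = 2160 / 2.92 = 739.7.

739.7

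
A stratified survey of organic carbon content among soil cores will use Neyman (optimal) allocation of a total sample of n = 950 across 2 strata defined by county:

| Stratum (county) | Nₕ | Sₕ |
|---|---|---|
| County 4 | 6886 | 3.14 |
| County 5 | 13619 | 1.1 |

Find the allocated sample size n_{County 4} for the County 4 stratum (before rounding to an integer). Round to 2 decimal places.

561.18

Neyman allocation: nₕ = n·NₕSₕ / Σⱼ NⱼSⱼ.
Σ NⱼSⱼ = 6886·3.14 + 13619·1.1 = 36602.94.
n_{County 4} = 950·6886·3.14 / 36602.94 = 561.18.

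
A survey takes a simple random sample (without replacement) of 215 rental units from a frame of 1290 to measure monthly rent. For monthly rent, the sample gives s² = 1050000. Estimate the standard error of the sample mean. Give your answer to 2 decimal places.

63.79

Under SRS without replacement, Var(ȳ) = (1 − f)·s²/n with f = n/N = 215/1290 = 0.16666667.
Var(ȳ) = (1 − 0.16666667)·1050000/215 = 0.83333333·4883.7209 = 4069.7674.
SE(ȳ) = √(4069.7674) = 63.79.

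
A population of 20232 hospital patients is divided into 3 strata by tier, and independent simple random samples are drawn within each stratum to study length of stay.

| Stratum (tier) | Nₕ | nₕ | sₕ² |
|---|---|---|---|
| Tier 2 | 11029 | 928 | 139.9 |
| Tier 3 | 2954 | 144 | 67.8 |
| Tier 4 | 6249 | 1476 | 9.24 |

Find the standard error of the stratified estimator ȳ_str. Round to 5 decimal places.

0.22591

Var(ȳ_str) = Σₕ Wₕ²(1 − fₕ)sₕ²/nₕ with Wₕ = Nₕ/N, N = 20232.
Tier 2: Wₕ = 0.54512653; term = 0.54512653²·(1 − 0.08414181)·139.9/928 = 0.041029159.
Tier 3: Wₕ = 0.14600633; term = 0.14600633²·(1 − 0.04874746)·67.8/144 = 0.0095478674.
Tier 4: Wₕ = 0.30886714; term = 0.30886714²·(1 − 0.23619779)·9.24/1476 = 4.5615237 × 10^-4.
Sum = 0.051033179.
SE = √(0.051033179) = 0.22591.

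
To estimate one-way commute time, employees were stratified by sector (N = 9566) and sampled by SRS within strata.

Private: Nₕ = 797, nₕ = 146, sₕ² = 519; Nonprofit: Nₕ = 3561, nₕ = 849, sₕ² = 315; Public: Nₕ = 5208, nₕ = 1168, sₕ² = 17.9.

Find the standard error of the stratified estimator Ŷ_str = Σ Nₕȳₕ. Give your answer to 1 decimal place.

Var(Ŷ_str) = Σₕ Nₕ²(1 − fₕ)sₕ²/nₕ.
Private: 797²·(1 − 146/797)·519/146 = 1.8443945 × 10^6.
Nonprofit: 3561²·(1 − 849/3561)·315/849 = 3.5831461 × 10^6.
Public: 5208²·(1 − 1168/5208)·17.9/1168 = 322450.11.
Sum = 5.7499907 × 10^6.
SE = √(5.7499907 × 10^6) = 2397.9.

2397.9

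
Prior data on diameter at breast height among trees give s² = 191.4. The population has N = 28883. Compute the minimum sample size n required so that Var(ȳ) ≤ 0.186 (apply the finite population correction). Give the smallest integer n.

Without fpc, n₀ = s²/D = 191.4/0.186 = 1029.0323.
With fpc, (1 − n/N)·s²/n ≤ D requires n ≥ n₀/(1 + n₀/N) = 1029.0323/(1 + 1029.0323/28883) = 993.6316.
Rounding up, n = 994.

994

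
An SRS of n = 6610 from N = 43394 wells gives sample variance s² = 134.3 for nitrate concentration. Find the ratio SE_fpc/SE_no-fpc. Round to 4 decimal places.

f = n/N = 6610/43394 = 0.15232521.
SE_no-fpc = √(s²/n) = 0.14254017; SE_fpc = √((1−f)s²/n) = 0.13123568.
Ratio = √(1−f) = 0.92069256.

0.9207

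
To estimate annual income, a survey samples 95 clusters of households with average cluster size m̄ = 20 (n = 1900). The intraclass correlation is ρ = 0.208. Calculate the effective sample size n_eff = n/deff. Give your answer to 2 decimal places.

deff = 1 + (20 − 1)·0.208 = 1 + 3.952 = 4.952.
n_eff = 1900 / 4.952 = 383.68.

383.68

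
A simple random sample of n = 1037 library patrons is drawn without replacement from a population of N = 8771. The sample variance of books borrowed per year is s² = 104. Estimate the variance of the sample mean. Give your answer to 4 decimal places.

Under SRS without replacement, Var(ȳ) = (1 − f)·s²/n with f = n/N = 1037/8771 = 0.11823053.
Var(ȳ) = (1 − 0.11823053)·104/1037 = 0.88176947·0.1002893 = 0.088432039.

0.0884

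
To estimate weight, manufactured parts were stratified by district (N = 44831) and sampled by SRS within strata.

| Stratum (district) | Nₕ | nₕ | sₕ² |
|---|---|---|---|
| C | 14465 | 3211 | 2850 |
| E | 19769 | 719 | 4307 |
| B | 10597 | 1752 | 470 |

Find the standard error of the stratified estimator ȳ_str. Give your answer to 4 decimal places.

1.0986

Var(ȳ_str) = Σₕ Wₕ²(1 − fₕ)sₕ²/nₕ with Wₕ = Nₕ/N, N = 44831.
C: Wₕ = 0.32265620; term = 0.32265620²·(1 − 0.22198410)·2850/3211 = 0.071890756.
E: Wₕ = 0.44096719; term = 0.44096719²·(1 − 0.03637007)·4307/719 = 1.1224547.
B: Wₕ = 0.23637661; term = 0.23637661²·(1 − 0.16532981)·470/1752 = 0.012510875.
Sum = 1.2068563.
SE = √(1.2068563) = 1.0986.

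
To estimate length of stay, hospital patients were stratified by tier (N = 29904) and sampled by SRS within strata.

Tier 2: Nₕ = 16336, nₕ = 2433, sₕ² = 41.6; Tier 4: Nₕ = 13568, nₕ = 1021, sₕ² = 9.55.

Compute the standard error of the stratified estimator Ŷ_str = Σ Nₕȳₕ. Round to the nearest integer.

2340

Var(Ŷ_str) = Σₕ Nₕ²(1 − fₕ)sₕ²/nₕ.
Tier 2: 16336²·(1 − 2433/16336)·41.6/2433 = 3.8833405 × 10^6.
Tier 4: 13568²·(1 − 1021/13568)·9.55/1021 = 1.592331 × 10^6.
Sum = 5.4756715 × 10^6.
SE = √(5.4756715 × 10^6) = 2340.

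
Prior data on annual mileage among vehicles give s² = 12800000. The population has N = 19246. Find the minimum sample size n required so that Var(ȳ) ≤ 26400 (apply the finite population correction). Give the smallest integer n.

Without fpc, n₀ = s²/D = 12800000/26400 = 484.8485.
With fpc, (1 − n/N)·s²/n ≤ D requires n ≥ n₀/(1 + n₀/N) = 484.8485/(1 + 484.8485/19246) = 472.9343.
Rounding up, n = 473.

473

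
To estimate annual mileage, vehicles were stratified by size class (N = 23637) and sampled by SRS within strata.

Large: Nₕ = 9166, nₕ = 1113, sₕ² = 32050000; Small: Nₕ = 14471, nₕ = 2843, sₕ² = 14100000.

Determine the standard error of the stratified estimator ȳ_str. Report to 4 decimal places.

Var(ȳ_str) = Σₕ Wₕ²(1 − fₕ)sₕ²/nₕ with Wₕ = Nₕ/N, N = 23637.
Large: Wₕ = 0.38778187; term = 0.38778187²·(1 − 0.12142701)·32050000/1113 = 3804.396.
Small: Wₕ = 0.61221813; term = 0.61221813²·(1 − 0.19646189)·14100000/2843 = 1493.6922.
Sum = 5298.0882.
SE = √(5298.0882) = 72.7880.

72.7880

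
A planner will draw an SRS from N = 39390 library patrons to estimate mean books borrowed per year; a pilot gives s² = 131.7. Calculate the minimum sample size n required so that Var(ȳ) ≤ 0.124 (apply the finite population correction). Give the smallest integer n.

1035

Without fpc, n₀ = s²/D = 131.7/0.124 = 1062.0968.
With fpc, (1 − n/N)·s²/n ≤ D requires n ≥ n₀/(1 + n₀/N) = 1062.0968/(1 + 1062.0968/39390) = 1034.2107.
Rounding up, n = 1035.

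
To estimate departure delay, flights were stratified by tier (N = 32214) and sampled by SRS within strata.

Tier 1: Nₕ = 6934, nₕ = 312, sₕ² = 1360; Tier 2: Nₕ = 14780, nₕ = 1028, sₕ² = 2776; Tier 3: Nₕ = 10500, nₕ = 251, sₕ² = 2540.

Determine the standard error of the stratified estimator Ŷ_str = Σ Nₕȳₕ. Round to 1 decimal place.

Var(Ŷ_str) = Σₕ Nₕ²(1 − fₕ)sₕ²/nₕ.
Tier 1: 6934²·(1 − 312/6934)·1360/312 = 2.001508 × 10^8.
Tier 2: 14780²·(1 − 1028/14780)·2776/1028 = 5.488664 × 10^8.
Tier 3: 10500²·(1 − 251/10500)·2540/251 = 1.0890073 × 10^9.
Sum = 1.8380245 × 10^9.
SE = √(1.8380245 × 10^9) = 42872.2.

42872.2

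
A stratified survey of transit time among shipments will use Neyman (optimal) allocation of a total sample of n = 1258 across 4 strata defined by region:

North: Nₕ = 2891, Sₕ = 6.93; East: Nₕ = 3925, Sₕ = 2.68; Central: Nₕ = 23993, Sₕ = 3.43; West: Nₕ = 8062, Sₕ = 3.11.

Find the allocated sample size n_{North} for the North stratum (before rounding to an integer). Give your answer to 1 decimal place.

182.7

Neyman allocation: nₕ = n·NₕSₕ / Σⱼ NⱼSⱼ.
Σ NⱼSⱼ = 2891·6.93 + 3925·2.68 + 23993·3.43 + 8062·3.11 = 137922.44.
n_{North} = 1258·2891·6.93 / 137922.44 = 182.7.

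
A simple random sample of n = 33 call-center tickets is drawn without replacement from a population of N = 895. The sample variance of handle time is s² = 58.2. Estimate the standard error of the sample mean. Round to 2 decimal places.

Under SRS without replacement, Var(ȳ) = (1 − f)·s²/n with f = n/N = 33/895 = 0.03687151.
Var(ȳ) = (1 − 0.03687151)·58.2/33 = 0.96312849·1.7636364 = 1.6986084.
SE(ȳ) = √(1.6986084) = 1.30.

1.30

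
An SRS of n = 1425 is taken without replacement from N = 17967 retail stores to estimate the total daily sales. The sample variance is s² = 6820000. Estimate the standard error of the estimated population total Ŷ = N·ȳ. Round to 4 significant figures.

1.193 × 10^6

Var(Ŷ) = N²·Var(ȳ) = N²·(1 − n/N)·s²/n.
f = 1425/17967 = 0.07931207; Var(ȳ) = 0.92068793·6820000/1425 = 4406.3801.
Var(Ŷ) = 17967² · 4406.3801 = 1.4224372 × 10^12.
SE(Ŷ) = √(1.4224372 × 10^12) = 1.193 × 10^6.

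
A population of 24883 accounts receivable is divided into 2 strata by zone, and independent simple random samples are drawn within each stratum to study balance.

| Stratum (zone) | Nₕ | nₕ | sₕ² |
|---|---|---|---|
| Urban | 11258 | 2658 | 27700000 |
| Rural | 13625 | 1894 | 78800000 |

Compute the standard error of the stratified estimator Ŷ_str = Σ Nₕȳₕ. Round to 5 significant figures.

Var(Ŷ_str) = Σₕ Nₕ²(1 − fₕ)sₕ²/nₕ.
Urban: 11258²·(1 − 2658/11258)·27700000/2658 = 1.0089845 × 10^12.
Rural: 13625²·(1 − 1894/13625)·78800000/1894 = 6.6499409 × 10^12.
Sum = 7.6589254 × 10^12.
SE = √(7.6589254 × 10^12) = 2.7675 × 10^6.

2.7675 × 10^6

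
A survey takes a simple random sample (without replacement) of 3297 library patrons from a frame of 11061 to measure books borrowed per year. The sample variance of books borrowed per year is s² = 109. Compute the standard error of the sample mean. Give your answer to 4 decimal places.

0.1523

Under SRS without replacement, Var(ȳ) = (1 − f)·s²/n with f = n/N = 3297/11061 = 0.29807432.
Var(ȳ) = (1 − 0.29807432)·109/3297 = 0.70192568·0.033060358 = 0.023205914.
SE(ȳ) = √(0.023205914) = 0.1523.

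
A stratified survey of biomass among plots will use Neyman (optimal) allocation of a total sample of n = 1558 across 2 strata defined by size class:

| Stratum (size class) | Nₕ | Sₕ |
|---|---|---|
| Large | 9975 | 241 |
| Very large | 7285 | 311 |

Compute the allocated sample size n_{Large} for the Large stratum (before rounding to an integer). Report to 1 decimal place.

Neyman allocation: nₕ = n·NₕSₕ / Σⱼ NⱼSⱼ.
Σ NⱼSⱼ = 9975·241 + 7285·311 = 4.66961 × 10^6.
n_{Large} = 1558·9975·241 / (4.66961 × 10^6) = 802.1.

802.1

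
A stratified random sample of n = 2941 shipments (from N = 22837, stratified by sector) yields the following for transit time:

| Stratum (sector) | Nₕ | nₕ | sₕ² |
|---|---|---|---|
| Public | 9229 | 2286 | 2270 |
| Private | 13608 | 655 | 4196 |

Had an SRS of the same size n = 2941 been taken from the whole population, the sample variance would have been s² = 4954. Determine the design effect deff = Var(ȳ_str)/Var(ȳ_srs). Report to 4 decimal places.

Var(ȳ_str) = Σ Wₕ²(1−fₕ)sₕ²/nₕ with Wₕ = Nₕ/22837:
  Public: (9229/22837)²·(1−2286/9229)·2270/2286 = 0.12200379
  Private: (13608/22837)²·(1−655/13608)·4196/655 = 2.1651139
  → Var(ȳ_str) = 2.2871177.
Var(ȳ_srs) = (1 − 2941/22837)·4954/2941 = 1.4675324.
deff = 2.2871177 / 1.4675324 = 1.5585.

1.5585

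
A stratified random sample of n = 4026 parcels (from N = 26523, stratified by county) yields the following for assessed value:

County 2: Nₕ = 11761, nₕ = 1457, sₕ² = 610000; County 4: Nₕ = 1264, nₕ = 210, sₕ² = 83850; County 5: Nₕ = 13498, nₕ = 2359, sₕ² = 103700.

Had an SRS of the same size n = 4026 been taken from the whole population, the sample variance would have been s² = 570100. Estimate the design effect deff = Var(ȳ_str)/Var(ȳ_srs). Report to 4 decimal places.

Var(ȳ_str) = Σ Wₕ²(1−fₕ)sₕ²/nₕ with Wₕ = Nₕ/26523:
  County 2: (11761/26523)²·(1−1457/11761)·610000/1457 = 72.123217
  County 4: (1264/26523)²·(1−210/1264)·83850/210 = 0.75618171
  County 5: (13498/26523)²·(1−2359/13498)·103700/2359 = 9.3955272
  → Var(ȳ_str) = 82.274926.
Var(ȳ_srs) = (1 − 4026/26523)·570100/4026 = 120.11002.
deff = 82.274926 / 120.11002 = 0.6850.

0.6850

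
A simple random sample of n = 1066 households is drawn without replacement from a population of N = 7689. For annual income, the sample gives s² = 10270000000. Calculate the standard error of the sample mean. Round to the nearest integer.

Under SRS without replacement, Var(ȳ) = (1 − f)·s²/n with f = n/N = 1066/7689 = 0.13863962.
Var(ȳ) = (1 − 0.13863962)·10270000000/1066 = 0.86136038·9.6341463 × 10^6 = 8.298472 × 10^6.
SE(ȳ) = √(8.298472 × 10^6) = 2881.

2881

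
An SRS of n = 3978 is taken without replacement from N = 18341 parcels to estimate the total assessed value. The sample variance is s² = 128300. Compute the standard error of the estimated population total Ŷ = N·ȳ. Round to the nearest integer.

Var(Ŷ) = N²·Var(ȳ) = N²·(1 − n/N)·s²/n.
f = 3978/18341 = 0.21689112; Var(ȳ) = 0.78310888·128300/3978 = 25.257132.
Var(Ŷ) = 18341² · 25.257132 = 8.4963042 × 10^9.
SE(Ŷ) = √(8.4963042 × 10^9) = 92175.

92175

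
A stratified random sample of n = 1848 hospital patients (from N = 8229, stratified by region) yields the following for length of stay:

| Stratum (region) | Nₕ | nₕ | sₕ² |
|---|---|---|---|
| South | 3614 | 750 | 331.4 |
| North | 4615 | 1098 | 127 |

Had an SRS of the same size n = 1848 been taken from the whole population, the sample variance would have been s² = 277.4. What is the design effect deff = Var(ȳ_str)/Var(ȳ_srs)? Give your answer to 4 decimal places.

0.8184

Var(ȳ_str) = Σ Wₕ²(1−fₕ)sₕ²/nₕ with Wₕ = Nₕ/8229:
  South: (3614/8229)²·(1−750/3614)·331.4/750 = 0.067539568
  North: (4615/8229)²·(1−1098/4615)·127/1098 = 0.027723709
  → Var(ȳ_str) = 0.095263277.
Var(ȳ_srs) = (1 − 1848/8229)·277.4/1848 = 0.11639818.
deff = 0.095263277 / 0.11639818 = 0.8184.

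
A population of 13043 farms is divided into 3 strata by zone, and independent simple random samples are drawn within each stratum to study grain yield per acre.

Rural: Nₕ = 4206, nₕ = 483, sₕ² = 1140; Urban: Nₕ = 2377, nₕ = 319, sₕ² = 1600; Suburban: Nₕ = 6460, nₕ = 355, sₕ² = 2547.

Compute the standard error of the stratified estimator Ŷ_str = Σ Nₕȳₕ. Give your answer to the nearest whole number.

18559

Var(Ŷ_str) = Σₕ Nₕ²(1 − fₕ)sₕ²/nₕ.
Rural: 4206²·(1 − 483/4206)·1140/483 = 3.6958984 × 10^7.
Urban: 2377²·(1 − 319/2377)·1600/319 = 2.4536005 × 10^7.
Suburban: 6460²·(1 − 355/6460)·2547/355 = 2.8295592 × 10^8.
Sum = 3.4445091 × 10^8.
SE = √(3.4445091 × 10^8) = 18559.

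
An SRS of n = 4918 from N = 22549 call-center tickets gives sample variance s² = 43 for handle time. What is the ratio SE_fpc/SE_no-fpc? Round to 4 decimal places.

0.8842

f = n/N = 4918/22549 = 0.21810280.
SE_no-fpc = √(s²/n) = 0.093506105; SE_fpc = √((1−f)s²/n) = 0.082682728.
Ratio = √(1−f) = 0.88424951.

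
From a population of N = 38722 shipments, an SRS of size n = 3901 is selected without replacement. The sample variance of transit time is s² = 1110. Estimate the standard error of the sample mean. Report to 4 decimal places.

0.5058

Under SRS without replacement, Var(ȳ) = (1 − f)·s²/n with f = n/N = 3901/38722 = 0.10074376.
Var(ȳ) = (1 − 0.10074376)·1110/3901 = 0.89925624·0.28454243 = 0.25587655.
SE(ȳ) = √(0.25587655) = 0.5058.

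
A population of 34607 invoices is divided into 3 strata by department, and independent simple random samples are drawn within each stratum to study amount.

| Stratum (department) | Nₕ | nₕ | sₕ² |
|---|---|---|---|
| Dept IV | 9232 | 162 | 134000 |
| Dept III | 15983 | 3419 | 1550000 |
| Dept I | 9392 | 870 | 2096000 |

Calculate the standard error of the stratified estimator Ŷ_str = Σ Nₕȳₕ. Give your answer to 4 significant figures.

Var(Ŷ_str) = Σₕ Nₕ²(1 − fₕ)sₕ²/nₕ.
Dept IV: 9232²·(1 − 162/9232)·134000/162 = 6.9261655 × 10^10.
Dept III: 15983²·(1 − 3419/15983)·1550000/3419 = 9.1037186 × 10^10.
Dept I: 9392²·(1 − 870/9392)·2096000/870 = 1.9282868 × 10^11.
Sum = 3.5312752 × 10^11.
SE = √(3.5312752 × 10^11) = 594200.

594200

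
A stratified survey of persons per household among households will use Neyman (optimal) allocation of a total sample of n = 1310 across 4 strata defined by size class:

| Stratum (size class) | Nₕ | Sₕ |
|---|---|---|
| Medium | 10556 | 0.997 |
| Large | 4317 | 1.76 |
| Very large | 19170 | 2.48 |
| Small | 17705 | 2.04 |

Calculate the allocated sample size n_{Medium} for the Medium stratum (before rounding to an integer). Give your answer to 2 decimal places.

Neyman allocation: nₕ = n·NₕSₕ / Σⱼ NⱼSⱼ.
Σ NⱼSⱼ = 10556·0.997 + 4317·1.76 + 19170·2.48 + 17705·2.04 = 101782.05.
n_{Medium} = 1310·10556·0.997 / 101782.05 = 135.45.

135.45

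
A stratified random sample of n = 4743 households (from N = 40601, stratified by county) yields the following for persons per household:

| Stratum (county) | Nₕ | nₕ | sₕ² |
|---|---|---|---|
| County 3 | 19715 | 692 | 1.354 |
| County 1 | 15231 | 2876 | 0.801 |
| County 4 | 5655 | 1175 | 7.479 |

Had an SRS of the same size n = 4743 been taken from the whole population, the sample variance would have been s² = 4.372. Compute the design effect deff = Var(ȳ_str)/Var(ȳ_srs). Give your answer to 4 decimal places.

Var(ȳ_str) = Σ Wₕ²(1−fₕ)sₕ²/nₕ with Wₕ = Nₕ/40601:
  County 3: (19715/40601)²·(1−692/19715)·1.354/692 = 4.4515873 × 10^-4
  County 1: (15231/40601)²·(1−2876/15231)·0.801/2876 = 3.179372 × 10^-5
  County 4: (5655/40601)²·(1−1175/5655)·7.479/1175 = 9.7823417 × 10^-5
  → Var(ȳ_str) = 5.7477587 × 10^-4.
Var(ȳ_srs) = (1 − 4743/40601)·4.372/4743 = 8.1409739 × 10^-4.
deff = (5.7477587 × 10^-4) / (8.1409739 × 10^-4) = 0.7060.

0.7060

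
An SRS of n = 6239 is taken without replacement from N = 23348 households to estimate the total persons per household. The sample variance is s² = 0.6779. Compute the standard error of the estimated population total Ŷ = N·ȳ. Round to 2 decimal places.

208.34

Var(Ŷ) = N²·Var(ȳ) = N²·(1 − n/N)·s²/n.
f = 6239/23348 = 0.26721775; Var(ȳ) = 0.73278225·0.6779/6239 = 7.9620626 × 10^-5.
Var(Ŷ) = 23348² · (7.9620626 × 10^-5) = 43403.521.
SE(Ŷ) = √(43403.521) = 208.34.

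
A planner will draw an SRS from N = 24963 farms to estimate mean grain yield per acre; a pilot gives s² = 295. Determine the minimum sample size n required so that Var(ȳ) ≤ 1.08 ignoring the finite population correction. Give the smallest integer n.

Without fpc, n₀ = s²/D = 295/1.08 = 273.1481.
Rounding up, n = 274.

274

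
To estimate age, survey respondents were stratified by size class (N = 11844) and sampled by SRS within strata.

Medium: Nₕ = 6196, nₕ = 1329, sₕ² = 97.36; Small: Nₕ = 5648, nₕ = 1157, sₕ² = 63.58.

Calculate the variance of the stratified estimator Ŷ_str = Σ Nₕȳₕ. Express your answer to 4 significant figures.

Var(Ŷ_str) = Σₕ Nₕ²(1 − fₕ)sₕ²/nₕ.
Medium: 6196²·(1 − 1329/6196)·97.36/1329 = 2.2091659 × 10^6.
Small: 5648²·(1 − 1157/5648)·63.58/1157 = 1.3938785 × 10^6.
Sum = 3.6030444 × 10^6.

3.603 × 10^6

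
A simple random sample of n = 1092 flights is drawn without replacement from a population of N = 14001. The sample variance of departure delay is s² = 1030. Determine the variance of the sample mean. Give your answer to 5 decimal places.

Under SRS without replacement, Var(ȳ) = (1 − f)·s²/n with f = n/N = 1092/14001 = 0.07799443.
Var(ȳ) = (1 − 0.07799443)·1030/1092 = 0.92200557·0.94322344 = 0.86965727.

0.86966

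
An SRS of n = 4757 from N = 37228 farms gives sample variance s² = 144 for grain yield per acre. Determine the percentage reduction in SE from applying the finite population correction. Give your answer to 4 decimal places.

f = n/N = 4757/37228 = 0.12778017.
SE_no-fpc = √(s²/n) = 0.17398615; SE_fpc = √((1−f)s²/n) = 0.16249038.
Ratio = √(1−f) = 0.93392710. Reduction = 100·(1 − 0.93392710) = 6.6073%.

6.6073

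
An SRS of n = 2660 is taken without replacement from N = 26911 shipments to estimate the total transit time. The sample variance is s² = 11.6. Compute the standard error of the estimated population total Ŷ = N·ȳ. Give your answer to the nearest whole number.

1687

Var(Ŷ) = N²·Var(ȳ) = N²·(1 − n/N)·s²/n.
f = 2660/26911 = 0.09884434; Var(ȳ) = 0.90115566·11.6/2660 = 0.0039298518.
Var(Ŷ) = 26911² · 0.0039298518 = 2.8460062 × 10^6.
SE(Ŷ) = √(2.8460062 × 10^6) = 1687.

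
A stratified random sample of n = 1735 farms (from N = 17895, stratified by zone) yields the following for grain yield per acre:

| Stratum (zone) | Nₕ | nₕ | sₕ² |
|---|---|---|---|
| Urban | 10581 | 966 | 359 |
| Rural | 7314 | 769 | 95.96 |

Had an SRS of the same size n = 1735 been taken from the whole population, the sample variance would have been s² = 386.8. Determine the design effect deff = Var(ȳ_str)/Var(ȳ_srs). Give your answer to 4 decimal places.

0.6791

Var(ȳ_str) = Σ Wₕ²(1−fₕ)sₕ²/nₕ with Wₕ = Nₕ/17895:
  Urban: (10581/17895)²·(1−966/10581)·359/966 = 0.11806738
  Rural: (7314/17895)²·(1−769/7314)·95.96/769 = 0.018653705
  → Var(ȳ_str) = 0.13672109.
Var(ȳ_srs) = (1 − 1735/17895)·386.8/1735 = 0.20132451.
deff = 0.13672109 / 0.20132451 = 0.6791.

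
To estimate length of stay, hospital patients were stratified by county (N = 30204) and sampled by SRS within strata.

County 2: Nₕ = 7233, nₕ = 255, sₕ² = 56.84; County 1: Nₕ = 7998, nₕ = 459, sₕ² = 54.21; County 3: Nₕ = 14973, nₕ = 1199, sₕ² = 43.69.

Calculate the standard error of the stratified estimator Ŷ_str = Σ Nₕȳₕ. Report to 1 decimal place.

5087.9

Var(Ŷ_str) = Σₕ Nₕ²(1 − fₕ)sₕ²/nₕ.
County 2: 7233²·(1 − 255/7233)·56.84/255 = 1.125028 × 10^7.
County 1: 7998²·(1 − 459/7998)·54.21/459 = 7.1213424 × 10^6.
County 3: 14973²·(1 − 1199/14973)·43.69/1199 = 7.5150481 × 10^6.
Sum = 2.5886671 × 10^7.
SE = √(2.5886671 × 10^7) = 5087.9.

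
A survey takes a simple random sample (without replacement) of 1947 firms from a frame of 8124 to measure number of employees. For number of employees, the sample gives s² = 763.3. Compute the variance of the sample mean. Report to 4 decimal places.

Under SRS without replacement, Var(ȳ) = (1 − f)·s²/n with f = n/N = 1947/8124 = 0.23966027.
Var(ȳ) = (1 − 0.23966027)·763.3/1947 = 0.76033973·0.39203903 = 0.29808286.

0.2981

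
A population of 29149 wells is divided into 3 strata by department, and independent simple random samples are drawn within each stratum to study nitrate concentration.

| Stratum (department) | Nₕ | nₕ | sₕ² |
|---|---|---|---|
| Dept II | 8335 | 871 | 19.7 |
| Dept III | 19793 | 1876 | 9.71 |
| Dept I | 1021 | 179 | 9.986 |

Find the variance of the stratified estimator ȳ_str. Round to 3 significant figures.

Var(ȳ_str) = Σₕ Wₕ²(1 − fₕ)sₕ²/nₕ with Wₕ = Nₕ/N, N = 29149.
Dept II: Wₕ = 0.28594463; term = 0.28594463²·(1 − 0.10449910)·19.7/871 = 0.0016560673.
Dept III: Wₕ = 0.67902844; term = 0.67902844²·(1 − 0.09478098)·9.71/1876 = 0.0021603096.
Dept I: Wₕ = 0.03502693; term = 0.03502693²·(1 − 0.17531832)·9.986/179 = 5.6445464 × 10^-5.
Sum = 0.0038728224.

0.00387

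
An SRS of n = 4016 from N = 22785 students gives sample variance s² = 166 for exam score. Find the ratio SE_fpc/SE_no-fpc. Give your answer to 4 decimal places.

0.9076

f = n/N = 4016/22785 = 0.17625631.
SE_no-fpc = √(s²/n) = 0.20330928; SE_fpc = √((1−f)s²/n) = 0.18452416.
Ratio = √(1−f) = 0.90760327.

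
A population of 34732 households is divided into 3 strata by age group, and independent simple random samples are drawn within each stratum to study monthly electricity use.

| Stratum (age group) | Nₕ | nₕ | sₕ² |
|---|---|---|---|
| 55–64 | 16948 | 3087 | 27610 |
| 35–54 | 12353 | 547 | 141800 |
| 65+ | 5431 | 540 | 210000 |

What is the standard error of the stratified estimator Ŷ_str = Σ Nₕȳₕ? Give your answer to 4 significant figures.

Var(Ŷ_str) = Σₕ Nₕ²(1 − fₕ)sₕ²/nₕ.
55–64: 16948²·(1 − 3087/16948)·27610/3087 = 2.101081 × 10^9.
35–54: 12353²·(1 − 547/12353)·141800/547 = 3.7806296 × 10^10.
65+: 5431²·(1 − 540/5431)·210000/540 = 1.0330064 × 10^10.
Sum = 5.0237441 × 10^10.
SE = √(5.0237441 × 10^10) = 224100.

224100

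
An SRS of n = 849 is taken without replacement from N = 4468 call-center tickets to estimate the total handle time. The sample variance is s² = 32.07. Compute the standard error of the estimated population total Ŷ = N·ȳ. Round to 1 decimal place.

781.5

Var(Ŷ) = N²·Var(ȳ) = N²·(1 − n/N)·s²/n.
f = 849/4468 = 0.19001791; Var(ȳ) = 0.80998209·32.07/849 = 0.030596143.
Var(Ŷ) = 4468² · 0.030596143 = 610791.54.
SE(Ŷ) = √(610791.54) = 781.5.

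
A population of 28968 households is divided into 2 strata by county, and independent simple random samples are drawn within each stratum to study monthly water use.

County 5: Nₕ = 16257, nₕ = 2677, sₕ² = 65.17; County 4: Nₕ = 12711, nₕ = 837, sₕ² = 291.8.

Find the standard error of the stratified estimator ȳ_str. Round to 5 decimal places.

Var(ȳ_str) = Σₕ Wₕ²(1 − fₕ)sₕ²/nₕ with Wₕ = Nₕ/N, N = 28968.
County 5: Wₕ = 0.56120547; term = 0.56120547²·(1 − 0.16466753)·65.17/2677 = 0.0064047547.
County 4: Wₕ = 0.43879453; term = 0.43879453²·(1 − 0.06584848)·291.8/837 = 0.062704624.
Sum = 0.069109379.
SE = √(0.069109379) = 0.26289.

0.26289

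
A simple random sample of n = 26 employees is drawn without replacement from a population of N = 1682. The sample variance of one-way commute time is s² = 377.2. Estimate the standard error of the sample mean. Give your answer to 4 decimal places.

3.7793

Under SRS without replacement, Var(ȳ) = (1 − f)·s²/n with f = n/N = 26/1682 = 0.01545779.
Var(ȳ) = (1 − 0.01545779)·377.2/26 = 0.98454221·14.507692 = 14.283435.
SE(ȳ) = √(14.283435) = 3.7793.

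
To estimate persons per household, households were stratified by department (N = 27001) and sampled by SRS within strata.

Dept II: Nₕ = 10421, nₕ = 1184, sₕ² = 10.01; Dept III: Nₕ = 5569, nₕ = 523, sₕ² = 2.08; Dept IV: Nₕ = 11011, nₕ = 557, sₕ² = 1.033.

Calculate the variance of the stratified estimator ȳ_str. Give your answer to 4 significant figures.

0.001562

Var(ȳ_str) = Σₕ Wₕ²(1 − fₕ)sₕ²/nₕ with Wₕ = Nₕ/N, N = 27001.
Dept II: Wₕ = 0.38594867; term = 0.38594867²·(1 − 0.11361674)·10.01/1184 = 0.001116254.
Dept III: Wₕ = 0.20625162; term = 0.20625162²·(1 − 0.09391273)·2.08/523 = 1.5329444 × 10^-4.
Dept IV: Wₕ = 0.40779971; term = 0.40779971²·(1 − 0.05058578)·1.033/557 = 2.9281592 × 10^-4.
Sum = 0.0015623644.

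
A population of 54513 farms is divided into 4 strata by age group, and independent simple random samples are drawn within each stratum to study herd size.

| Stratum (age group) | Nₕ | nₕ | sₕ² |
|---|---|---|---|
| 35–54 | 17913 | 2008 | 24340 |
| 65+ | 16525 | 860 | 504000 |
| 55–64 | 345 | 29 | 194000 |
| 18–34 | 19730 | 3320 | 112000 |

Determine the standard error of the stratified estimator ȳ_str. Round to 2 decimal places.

Var(ȳ_str) = Σₕ Wₕ²(1 − fₕ)sₕ²/nₕ with Wₕ = Nₕ/N, N = 54513.
35–54: Wₕ = 0.32860052; term = 0.32860052²·(1 − 0.11209736)·24340/2008 = 1.1621407.
65+: Wₕ = 0.30313870; term = 0.30313870²·(1 − 0.05204236)·504000/860 = 51.050945.
55–64: Wₕ = 0.00632877; term = 0.00632877²·(1 − 0.08405797)·194000/29 = 0.24541988.
18–34: Wₕ = 0.36193202; term = 0.36193202²·(1 − 0.16827167)·112000/3320 = 3.6754916.
Sum = 56.133997.
SE = √(56.133997) = 7.49.

7.49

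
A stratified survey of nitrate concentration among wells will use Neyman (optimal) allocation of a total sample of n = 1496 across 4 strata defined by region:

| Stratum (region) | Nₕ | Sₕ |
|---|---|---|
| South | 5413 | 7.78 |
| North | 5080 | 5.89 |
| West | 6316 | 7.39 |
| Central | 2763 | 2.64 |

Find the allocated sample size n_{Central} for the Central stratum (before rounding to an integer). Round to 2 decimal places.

86.60

Neyman allocation: nₕ = n·NₕSₕ / Σⱼ NⱼSⱼ.
Σ NⱼSⱼ = 5413·7.78 + 5080·5.89 + 6316·7.39 + 2763·2.64 = 126003.9.
n_{Central} = 1496·2763·2.64 / 126003.9 = 86.60.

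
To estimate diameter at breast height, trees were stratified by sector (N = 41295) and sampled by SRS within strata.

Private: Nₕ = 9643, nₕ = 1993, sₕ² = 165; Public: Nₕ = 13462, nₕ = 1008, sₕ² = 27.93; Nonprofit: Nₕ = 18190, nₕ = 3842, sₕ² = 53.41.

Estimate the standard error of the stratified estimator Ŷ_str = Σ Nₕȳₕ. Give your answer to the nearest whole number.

Var(Ŷ_str) = Σₕ Nₕ²(1 − fₕ)sₕ²/nₕ.
Private: 9643²·(1 − 1993/9643)·165/1993 = 6.107314 × 10^6.
Public: 13462²·(1 − 1008/13462)·27.93/1008 = 4.6454614 × 10^6.
Nonprofit: 18190²·(1 − 3842/18190)·53.41/3842 = 3.6281838 × 10^6.
Sum = 1.4380959 × 10^7.
SE = √(1.4380959 × 10^7) = 3792.

3792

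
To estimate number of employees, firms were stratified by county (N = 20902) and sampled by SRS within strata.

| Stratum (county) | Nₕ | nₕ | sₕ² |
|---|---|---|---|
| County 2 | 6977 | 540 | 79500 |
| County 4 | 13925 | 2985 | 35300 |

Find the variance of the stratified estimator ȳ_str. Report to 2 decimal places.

Var(ȳ_str) = Σₕ Wₕ²(1 − fₕ)sₕ²/nₕ with Wₕ = Nₕ/N, N = 20902.
County 2: Wₕ = 0.33379581; term = 0.33379581²·(1 − 0.07739716)·79500/540 = 15.133867.
County 4: Wₕ = 0.66620419; term = 0.66620419²·(1 − 0.21436266)·35300/2985 = 4.1235115.
Sum = 19.257379.

19.26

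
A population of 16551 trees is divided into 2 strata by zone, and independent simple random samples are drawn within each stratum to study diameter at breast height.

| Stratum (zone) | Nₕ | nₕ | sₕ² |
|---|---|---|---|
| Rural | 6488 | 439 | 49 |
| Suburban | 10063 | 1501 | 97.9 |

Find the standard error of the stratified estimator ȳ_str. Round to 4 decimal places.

Var(ȳ_str) = Σₕ Wₕ²(1 − fₕ)sₕ²/nₕ with Wₕ = Nₕ/N, N = 16551.
Rural: Wₕ = 0.39200048; term = 0.39200048²·(1 − 0.06766338)·49/439 = 0.015991069.
Suburban: Wₕ = 0.60799952; term = 0.60799952²·(1 − 0.14916029)·97.9/1501 = 0.020514277.
Sum = 0.036505346.
SE = √(0.036505346) = 0.1911.

0.1911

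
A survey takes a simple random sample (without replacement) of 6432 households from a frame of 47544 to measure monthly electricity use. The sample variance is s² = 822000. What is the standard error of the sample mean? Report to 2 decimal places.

10.51

Under SRS without replacement, Var(ȳ) = (1 − f)·s²/n with f = n/N = 6432/47544 = 0.13528521.
Var(ȳ) = (1 − 0.13528521)·822000/6432 = 0.86471479·127.79851 = 110.50926.
SE(ȳ) = √(110.50926) = 10.51.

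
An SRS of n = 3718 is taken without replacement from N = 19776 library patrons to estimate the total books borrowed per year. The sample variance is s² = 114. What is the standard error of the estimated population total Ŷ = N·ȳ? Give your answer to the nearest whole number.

3120

Var(Ŷ) = N²·Var(ȳ) = N²·(1 − n/N)·s²/n.
f = 3718/19776 = 0.18800566; Var(ȳ) = 0.81199434·114/3718 = 0.024897083.
Var(Ŷ) = 19776² · 0.024897083 = 9.7370046 × 10^6.
SE(Ŷ) = √(9.7370046 × 10^6) = 3120.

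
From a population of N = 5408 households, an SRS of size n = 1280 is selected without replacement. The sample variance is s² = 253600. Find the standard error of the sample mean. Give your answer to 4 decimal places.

12.2976

Under SRS without replacement, Var(ȳ) = (1 − f)·s²/n with f = n/N = 1280/5408 = 0.23668639.
Var(ȳ) = (1 − 0.23668639)·253600/1280 = 0.76331361·198.125 = 151.23151.
SE(ȳ) = √(151.23151) = 12.2976.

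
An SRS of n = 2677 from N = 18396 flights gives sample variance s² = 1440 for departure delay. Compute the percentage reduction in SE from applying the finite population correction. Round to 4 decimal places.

7.5620

f = n/N = 2677/18396 = 0.14552077.
SE_no-fpc = √(s²/n) = 0.73342728; SE_fpc = √((1−f)s²/n) = 0.67796585.
Ratio = √(1−f) = 0.92438046. Reduction = 100·(1 − 0.92438046) = 7.5620%.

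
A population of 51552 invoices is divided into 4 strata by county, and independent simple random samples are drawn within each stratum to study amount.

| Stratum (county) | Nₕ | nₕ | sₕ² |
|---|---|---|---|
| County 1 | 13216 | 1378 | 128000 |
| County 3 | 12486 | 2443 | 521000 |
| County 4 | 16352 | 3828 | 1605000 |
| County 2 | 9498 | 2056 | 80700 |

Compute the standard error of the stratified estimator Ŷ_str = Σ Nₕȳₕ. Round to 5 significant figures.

360440

Var(Ŷ_str) = Σₕ Nₕ²(1 − fₕ)sₕ²/nₕ.
County 1: 13216²·(1 − 1378/13216)·128000/1378 = 1.4532459 × 10^10.
County 3: 12486²·(1 − 2443/12486)·521000/2443 = 2.6742441 × 10^10.
County 4: 16352²·(1 − 3828/16352)·1605000/3828 = 8.5865172 × 10^10.
County 2: 9498²·(1 − 2056/9498)·80700/2056 = 2.7744203 × 10^9.
Sum = 1.2991449 × 10^11.
SE = √(1.2991449 × 10^11) = 360440.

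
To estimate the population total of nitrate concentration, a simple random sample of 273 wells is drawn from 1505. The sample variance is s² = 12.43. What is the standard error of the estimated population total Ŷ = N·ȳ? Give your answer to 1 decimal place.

Var(Ŷ) = N²·Var(ȳ) = N²·(1 − n/N)·s²/n.
f = 273/1505 = 0.18139535; Var(ȳ) = 0.81860465·12.43/273 = 0.037271999.
Var(Ŷ) = 1505² · 0.037271999 = 84422.01.
SE(Ŷ) = √(84422.01) = 290.6.

290.6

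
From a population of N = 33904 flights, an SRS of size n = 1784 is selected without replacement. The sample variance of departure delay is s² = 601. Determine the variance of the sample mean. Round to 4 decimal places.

Under SRS without replacement, Var(ȳ) = (1 − f)·s²/n with f = n/N = 1784/33904 = 0.05261916.
Var(ȳ) = (1 − 0.05261916)·601/1784 = 0.94738084·0.33688341 = 0.31915689.

0.3192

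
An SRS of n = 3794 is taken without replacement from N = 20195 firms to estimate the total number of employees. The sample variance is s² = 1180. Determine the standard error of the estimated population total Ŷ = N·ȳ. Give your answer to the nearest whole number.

Var(Ŷ) = N²·Var(ȳ) = N²·(1 − n/N)·s²/n.
f = 3794/20195 = 0.18786828; Var(ȳ) = 0.81213172·1180/3794 = 0.25258709.
Var(Ŷ) = 20195² · 0.25258709 = 1.0301462 × 10^8.
SE(Ŷ) = √(1.0301462 × 10^8) = 10150.

10150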